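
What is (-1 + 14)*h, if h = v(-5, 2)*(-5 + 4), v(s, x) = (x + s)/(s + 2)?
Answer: -13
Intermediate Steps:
v(s, x) = (s + x)/(2 + s)
h = -1 (h = ((-5 + 2)/(2 - 5))*(-5 + 4) = (-3/(-3))*(-1) = -⅓*(-3)*(-1) = 1*(-1) = -1)
(-1 + 14)*h = (-1 + 14)*(-1) = 13*(-1) = -13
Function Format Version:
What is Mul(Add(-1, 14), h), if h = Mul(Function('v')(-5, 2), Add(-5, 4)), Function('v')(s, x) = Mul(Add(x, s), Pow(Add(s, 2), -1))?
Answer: -13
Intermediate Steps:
Function('v')(s, x) = Mul(Pow(Add(2, s), -1), Add(s, x)) (Function('v')(s, x) = Mul(Add(s, x), Pow(Add(2, s), -1)) = Mul(Pow(Add(2, s), -1), Add(s, x)))
h = -1 (h = Mul(Mul(Pow(Add(2, -5), -1), Add(-5, 2)), Add(-5, 4)) = Mul(Mul(Pow(-3, -1), -3), -1) = Mul(Mul(Rational(-1, 3), -3), -1) = Mul(1, -1) = -1)
Mul(Add(-1, 14), h) = Mul(Add(-1, 14), -1) = Mul(13, -1) = -13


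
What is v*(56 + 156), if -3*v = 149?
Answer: -31588/3 ≈ -10529.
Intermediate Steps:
v = -149/3 (v = -⅓*149 = -149/3 ≈ -49.667)
v*(56 + 156) = -149*(56 + 156)/3 = -149/3*212 = -31588/3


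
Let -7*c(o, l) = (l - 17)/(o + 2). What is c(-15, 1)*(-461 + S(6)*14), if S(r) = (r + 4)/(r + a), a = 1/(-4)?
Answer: 160688/2093 ≈ 76.774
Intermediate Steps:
c(o, l) = -(-17 + l)/(7*(2 + o)) (c(o, l) = -(l - 17)/(7*(o + 2)) = -(-17 + l)/(7*(2 + o)))
a = -¼ ≈ -0.25000
S(r) = (4 + r)/(-¼ + r) (S(r) = (r + 4)/(r - ¼) = (4 + r)/(-¼ + r))
c(-15, 1)*(-461 + S(6)*14) = ((17 - 1*1)/(7*(2 - 15)))*(-461 + (4*(4 + 6)/(-1 + 4*6))*14) = ((⅐)*(17 - 1)/(-13))*(-461 + (4*10/(-1 + 24))*14) = ((⅐)*(-1/13)*16)*(-461 + (4*10/23)*14) = -16*(-461 + (4*(1/23)*10)*14)/91 = -16*(-461 + (40/23)*14)/91 = -16*(-461 + 560/23)/91 = -16/91*(-10043/23) = 160688/2093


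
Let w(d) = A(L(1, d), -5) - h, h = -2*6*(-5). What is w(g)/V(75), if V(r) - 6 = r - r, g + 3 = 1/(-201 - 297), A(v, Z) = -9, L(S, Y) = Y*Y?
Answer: -23/2 ≈ -11.500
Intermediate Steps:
L(S, Y) = Y²
h = 60 (h = -12*(-5) = 60)
g = -1495/498 (g = -3 + 1/(-201 - 297) = -3 + 1/(-498) = -3 - 1/498 = -1495/498 ≈ -3.0020)
V(r) = 6 (V(r) = 6 + (r - r) = 6 + 0 = 6)
w(d) = -69 (w(d) = -9 - 1*60 = -9 - 60 = -69)
w(g)/V(75) = -69/6 = -69*⅙ = -23/2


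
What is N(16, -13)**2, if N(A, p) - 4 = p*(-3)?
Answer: 1849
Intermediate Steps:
N(A, p) = 4 - 3*p (N(A, p) = 4 + p*(-3) = 4 - 3*p)
N(16, -13)**2 = (4 - 3*(-13))**2 = (4 + 39)**2 = 43**2 = 1849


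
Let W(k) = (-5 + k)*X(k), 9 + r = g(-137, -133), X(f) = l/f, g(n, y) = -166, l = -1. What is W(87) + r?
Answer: -15307/87 ≈ -175.94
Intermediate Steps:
X(f) = -1/f
r = -175 (r = -9 - 166 = -175)
W(k) = -(-5 + k)/k (W(k) = (-5 + k)*(-1/k) = -(-5 + k)/k)
W(87) + r = (5 - 1*87)/87 - 175 = (5 - 87)/87 - 175 = (1/87)*(-82) - 175 = -82/87 - 175 = -15307/87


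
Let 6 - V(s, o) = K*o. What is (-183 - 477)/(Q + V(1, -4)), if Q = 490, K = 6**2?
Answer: -33/32 ≈ -1.0313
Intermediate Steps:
K = 36
V(s, o) = 6 - 36*o
(-183 - 477)/(Q + V(1, -4)) = (-183 - 477)/(490 + (6 - 36*(-4))) = -660/(490 + (6 + 144)) = -660/(490 + 150) = -660/640 = -660*1/640 = -33/32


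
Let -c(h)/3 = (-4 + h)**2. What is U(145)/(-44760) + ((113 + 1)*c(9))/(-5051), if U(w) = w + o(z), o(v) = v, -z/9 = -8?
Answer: 381601933/226082760 ≈ 1.6879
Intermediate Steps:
z = 72 (z = -9*(-8) = 72)
c(h) = -3*(-4 + h)**2
U(w) = 72 + w (U(w) = w + 72 = 72 + w)
U(145)/(-44760) + ((113 + 1)*c(9))/(-5051) = (72 + 145)/(-44760) + ((113 + 1)*(-3*(-4 + 9)**2))/(-5051) = 217*(-1/44760) + (114*(-3*5**2))*(-1/5051) = -217/44760 + (114*(-3*25))*(-1/5051) = -217/44760 + (114*(-75))*(-1/5051) = -217/44760 - 8550*(-1/5051) = -217/44760 + 8550/5051 = 381601933/226082760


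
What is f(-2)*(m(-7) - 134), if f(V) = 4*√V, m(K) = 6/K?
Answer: -3776*I*√2/7 ≈ -762.87*I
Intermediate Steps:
f(-2)*(m(-7) - 134) = (4*√(-2))*(6/(-7) - 134) = (4*(I*√2))*(6*(-⅐) - 134) = (4*I*√2)*(-6/7 - 134) = (4*I*√2)*(-944/7) = -3776*I*√2/7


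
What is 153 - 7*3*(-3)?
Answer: 216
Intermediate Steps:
153 - 7*3*(-3) = 153 - 21*(-3) = 153 + 63 = 216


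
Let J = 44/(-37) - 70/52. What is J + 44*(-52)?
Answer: -2203495/962 ≈ -2290.5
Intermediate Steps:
J = -2439/962 (J = 44*(-1/37) - 70*1/52 = -44/37 - 35/26 = -2439/962 ≈ -2.5353)
J + 44*(-52) = -2439/962 + 44*(-52) = -2439/962 - 2288 = -2203495/962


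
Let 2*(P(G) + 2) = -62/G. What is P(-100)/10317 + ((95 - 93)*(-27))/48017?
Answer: -63826673/49539138900 ≈ -0.0012884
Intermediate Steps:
P(G) = -2 - 31/G (P(G) = -2 + (-62/G)/2 = -2 - 31/G)
P(-100)/10317 + ((95 - 93)*(-27))/48017 = (-2 - 31/(-100))/10317 + ((95 - 93)*(-27))/48017 = (-2 - 31*(-1/100))*(1/10317) + (2*(-27))*(1/48017) = (-2 + 31/100)*(1/10317) - 54*1/48017 = -169/100*1/10317 - 54/48017 = -169/1031700 - 54/48017 = -63826673/49539138900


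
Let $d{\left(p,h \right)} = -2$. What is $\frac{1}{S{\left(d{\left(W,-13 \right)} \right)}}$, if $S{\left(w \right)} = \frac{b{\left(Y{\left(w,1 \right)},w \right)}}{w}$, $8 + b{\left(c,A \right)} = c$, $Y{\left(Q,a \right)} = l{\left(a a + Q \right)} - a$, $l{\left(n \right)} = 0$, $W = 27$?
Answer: $\frac{2}{9} \approx 0.22222$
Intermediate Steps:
$Y{\left(Q,a \right)} = - a$ ($Y{\left(Q,a \right)} = 0 - a = - a$)
$b{\left(c,A \right)} = -8 + c$
$S{\left(w \right)} = - \frac{9}{w}$ ($S{\left(w \right)} = \frac{-8 - 1}{w} = - \frac{9}{w}$)
$\frac{1}{S{\left(d{\left(W,-13 \right)} \right)}} = \frac{1}{\left(-9\right) \frac{1}{-2}} = \frac{1}{\left(-9\right) \left(- \frac{1}{2}\right)} = \frac{1}{\frac{9}{2}} = \frac{2}{9}$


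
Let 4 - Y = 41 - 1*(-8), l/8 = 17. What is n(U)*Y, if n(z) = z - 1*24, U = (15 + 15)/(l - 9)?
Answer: 135810/127 ≈ 1069.4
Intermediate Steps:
l = 136 (l = 8*17 = 136)
Y = -45 (Y = 4 - (41 - 1*(-8)) = 4 - (41 + 8) = 4 - 1*49 = 4 - 49 = -45)
U = 30/127 (U = (15 + 15)/(136 - 9) = 30/127 ≈ 0.23622)
n(z) = -24 + z (n(z) = z - 24 = -24 + z)
n(U)*Y = (-24 + 30/127)*(-45) = -3018/127*(-45) = 135810/127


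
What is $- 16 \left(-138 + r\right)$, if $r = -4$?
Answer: $2272$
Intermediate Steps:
$- 16 \left(-138 + r\right) = - 16 \left(-138 - 4\right) = \left(-16\right) \left(-142\right) = 2272$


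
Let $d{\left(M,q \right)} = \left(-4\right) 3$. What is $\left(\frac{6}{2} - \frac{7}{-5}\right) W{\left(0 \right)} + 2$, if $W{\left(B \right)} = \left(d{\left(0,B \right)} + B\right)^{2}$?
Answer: $\frac{3178}{5} \approx 635.6$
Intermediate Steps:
$d{\left(M,q \right)} = -12$
$W{\left(B \right)} = \left(-12 + B\right)^{2}$
$\left(\frac{6}{2} - \frac{7}{-5}\right) W{\left(0 \right)} + 2 = \left(\frac{6}{2} - \frac{7}{-5}\right) \left(-12 + 0\right)^{2} + 2 = \left(6 \cdot \frac{1}{2} - - \frac{7}{5}\right) \left(-12\right)^{2} + 2 = \left(3 + \frac{7}{5}\right) 144 + 2 = \frac{22}{5} \cdot 144 + 2 = \frac{3168}{5} + 2 = \frac{3178}{5}$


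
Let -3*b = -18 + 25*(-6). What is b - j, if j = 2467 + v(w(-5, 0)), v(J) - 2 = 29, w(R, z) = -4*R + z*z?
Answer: -2442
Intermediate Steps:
w(R, z) = z² - 4*R (w(R, z) = -4*R + z² = z² - 4*R)
v(J) = 31 (v(J) = 2 + 29 = 31)
b = 56 (b = -(-18 + 25*(-6))/3 = -(-18 - 150)/3 = -⅓*(-168) = 56)
j = 2498 (j = 2467 + 31 = 2498)
b - j = 56 - 1*2498 = 56 - 2498 = -2442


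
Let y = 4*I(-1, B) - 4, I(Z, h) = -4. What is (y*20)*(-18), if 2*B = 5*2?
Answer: 7200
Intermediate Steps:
B = 5 (B = (5*2)/2 = (1/2)*10 = 5)
y = -20 (y = 4*(-4) - 4 = -16 - 4 = -20)
(y*20)*(-18) = -20*20*(-18) = -400*(-18) = 7200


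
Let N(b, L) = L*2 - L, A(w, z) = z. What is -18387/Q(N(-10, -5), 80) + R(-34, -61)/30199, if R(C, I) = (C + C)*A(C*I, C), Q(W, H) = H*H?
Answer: -540472213/193273600 ≈ -2.7964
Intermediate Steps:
N(b, L) = L (N(b, L) = 2*L - L = L)
Q(W, H) = H²
R(C, I) = 2*C² (R(C, I) = (C + C)*C = (2*C)*C = 2*C²)
-18387/Q(N(-10, -5), 80) + R(-34, -61)/30199 = -18387/(80²) + (2*(-34)²)/30199 = -18387/6400 + (2*1156)*(1/30199) = -18387*1/6400 + 2312*(1/30199) = -18387/6400 + 2312/30199 = -540472213/193273600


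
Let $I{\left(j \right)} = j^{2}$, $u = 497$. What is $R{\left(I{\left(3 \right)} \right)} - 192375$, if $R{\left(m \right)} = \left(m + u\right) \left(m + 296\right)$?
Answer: $-38045$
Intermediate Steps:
$R{\left(m \right)} = \left(296 + m\right) \left(497 + m\right)$ ($R{\left(m \right)} = \left(m + 497\right) \left(m + 296\right) = \left(497 + m\right) \left(296 + m\right) = \left(296 + m\right) \left(497 + m\right)$)
$R{\left(I{\left(3 \right)} \right)} - 192375 = \left(147112 + \left(3^{2}\right)^{2} + 793 \cdot 3^{2}\right) - 192375 = \left(147112 + 9^{2} + 793 \cdot 9\right) - 192375 = \left(147112 + 81 + 7137\right) - 192375 = 154330 - 192375 = -38045$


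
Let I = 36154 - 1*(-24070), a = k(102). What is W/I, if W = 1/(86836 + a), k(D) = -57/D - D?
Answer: 17/88798390944 ≈ 1.9144e-10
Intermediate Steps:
k(D) = -D - 57/D
a = -3487/34 (a = -1*102 - 57/102 = -102 - 57*1/102 = -102 - 19/34 = -3487/34 ≈ -102.56)
W = 34/2948937 (W = 1/(86836 - 3487/34) = 1/(2948937/34) = 34/2948937 ≈ 1.1530e-5)
I = 60224 (I = 36154 + 24070 = 60224)
W/I = (34/2948937)/60224 = (34/2948937)*(1/60224) = 17/88798390944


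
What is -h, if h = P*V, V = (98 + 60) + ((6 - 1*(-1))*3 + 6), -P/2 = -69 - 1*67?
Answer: -50320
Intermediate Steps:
P = 272 (P = -2*(-69 - 1*67) = -2*(-69 - 67) = -2*(-136) = 272)
V = 185 (V = 158 + ((6 + 1)*3 + 6) = 158 + (7*3 + 6) = 158 + (21 + 6) = 158 + 27 = 185)
h = 50320 (h = 272*185 = 50320)
-h = -1*50320 = -50320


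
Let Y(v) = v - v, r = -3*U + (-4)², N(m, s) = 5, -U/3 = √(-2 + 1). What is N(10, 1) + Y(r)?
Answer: 5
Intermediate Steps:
U = -3*I (U = -3*√(-2 + 1) = -3*I ≈ -3.0*I)
r = 16 + 9*I (r = -(-9)*I + (-4)² = 9*I + 16 = 16 + 9*I ≈ 16.0 + 9.0*I)
Y(v) = 0
N(10, 1) + Y(r) = 5 + 0 = 5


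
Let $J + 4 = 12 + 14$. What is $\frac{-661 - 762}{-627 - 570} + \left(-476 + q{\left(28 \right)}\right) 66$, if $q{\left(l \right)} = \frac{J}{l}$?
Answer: $- \frac{37541456}{1197} \approx -31363.0$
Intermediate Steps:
$J = 22$ ($J = -4 + \left(12 + 14\right) = -4 + 26 = 22$)
$q{\left(l \right)} = \frac{22}{l}$
$\frac{-661 - 762}{-627 - 570} + \left(-476 + q{\left(28 \right)}\right) 66 = \frac{-661 - 762}{-627 - 570} + \left(-476 + \frac{22}{28}\right) 66 = - \frac{1423}{-1197} + \left(-476 + 22 \cdot \frac{1}{28}\right) 66 = \left(-1423\right) \left(- \frac{1}{1197}\right) + \left(-476 + \frac{11}{14}\right) 66 = \frac{1423}{1197} - \frac{219549}{7} = - \frac{37541456}{1197}$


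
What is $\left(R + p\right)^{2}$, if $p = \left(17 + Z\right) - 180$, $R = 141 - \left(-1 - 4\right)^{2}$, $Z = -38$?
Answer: $7225$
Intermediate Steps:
$R = 116$ ($R = 141 - \left(-5\right)^{2} = 141 - 25 = 116$)
$p = -201$ ($p = \left(17 - 38\right) - 180 = -21 - 180 = -201$)
$\left(R + p\right)^{2} = \left(116 - 201\right)^{2} = \left(-85\right)^{2} = 7225$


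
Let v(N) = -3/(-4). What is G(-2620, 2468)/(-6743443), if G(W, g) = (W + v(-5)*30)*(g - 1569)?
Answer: 4670305/13486886 ≈ 0.34628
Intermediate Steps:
v(N) = ¾ (v(N) = -3*(-¼) = ¾)
G(W, g) = (-1569 + g)*(45/2 + W) (G(W, g) = (W + (¾)*30)*(g - 1569) = (W + 45/2)*(-1569 + g) = (45/2 + W)*(-1569 + g) = (-1569 + g)*(45/2 + W))
G(-2620, 2468)/(-6743443) = (-70605/2 - 1569*(-2620) + (45/2)*2468 - 2620*2468)/(-6743443) = (-70605/2 + 4110780 + 55530 - 6466160)*(-1/6743443) = -4670305/2*(-1/6743443) = 4670305/13486886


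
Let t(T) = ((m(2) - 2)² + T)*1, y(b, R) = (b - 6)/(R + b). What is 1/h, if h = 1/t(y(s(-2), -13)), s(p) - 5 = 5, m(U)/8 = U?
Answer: 584/3 ≈ 194.67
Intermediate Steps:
m(U) = 8*U
s(p) = 10 (s(p) = 5 + 5 = 10)
y(b, R) = (-6 + b)/(R + b)
t(T) = 196 + T (t(T) = ((8*2 - 2)² + T)*1 = ((16 - 2)² + T)*1 = (14² + T)*1 = (196 + T)*1 = 196 + T)
h = 3/584 (h = 1/(196 + (-6 + 10)/(-13 + 10)) = 1/(196 + 4/(-3)) = 1/(196 - ⅓*4) = 1/(196 - 4/3) = 1/(584/3) = 3/584 ≈ 0.0051370)
1/h = 1/(3/584) = 584/3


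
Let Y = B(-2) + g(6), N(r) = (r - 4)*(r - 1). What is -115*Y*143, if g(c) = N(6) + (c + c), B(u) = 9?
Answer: -509795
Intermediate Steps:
N(r) = (-1 + r)*(-4 + r) (N(r) = (-4 + r)*(-1 + r) = (-1 + r)*(-4 + r))
g(c) = 10 + 2*c (g(c) = (4 + 6² - 5*6) + (c + c) = (4 + 36 - 30) + 2*c = 10 + 2*c)
Y = 31 (Y = 9 + (10 + 2*6) = 9 + (10 + 12) = 9 + 22 = 31)
-115*Y*143 = -115*31*143 = -3565*143 = -509795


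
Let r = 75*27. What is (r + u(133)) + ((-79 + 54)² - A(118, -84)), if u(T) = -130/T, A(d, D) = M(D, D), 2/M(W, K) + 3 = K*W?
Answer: 2484912694/938049 ≈ 2649.0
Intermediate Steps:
r = 2025
M(W, K) = 2/(-3 + K*W)
A(d, D) = 2/(-3 + D²) (A(d, D) = 2/(-3 + D*D) = 2/(-3 + D²))
(r + u(133)) + ((-79 + 54)² - A(118, -84)) = (2025 - 130/133) + ((-79 + 54)² - 2/(-3 + (-84)²)) = (2025 - 130*1/133) + ((-25)² - 2/(-3 + 7056)) = (2025 - 130/133) + (625 - 2/7053) = 269195/133 + (625 - 2/7053) = 269195/133 + 4408123/7053 = 2484912694/938049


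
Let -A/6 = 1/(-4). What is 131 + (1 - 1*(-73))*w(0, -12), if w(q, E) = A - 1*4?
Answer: -54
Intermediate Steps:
A = 3/2 (A = -6/(-4) = -6*(-1/4) = 3/2 ≈ 1.5000)
w(q, E) = -5/2 (w(q, E) = 3/2 - 1*4 = 3/2 - 4 = -5/2)
131 + (1 - 1*(-73))*w(0, -12) = 131 + (1 - 1*(-73))*(-5/2) = 131 + (1 + 73)*(-5/2) = 131 + 74*(-5/2) = 131 - 185 = -54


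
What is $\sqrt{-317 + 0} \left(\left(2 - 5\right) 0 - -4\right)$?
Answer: $4 i \sqrt{317} \approx 71.218 i$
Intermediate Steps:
$\sqrt{-317 + 0} \left(\left(2 - 5\right) 0 - -4\right) = \sqrt{-317} \left(\left(-3\right) 0 + 4\right) = i \sqrt{317} \left(0 + 4\right) = i \sqrt{317} \cdot 4 = 4 i \sqrt{317}$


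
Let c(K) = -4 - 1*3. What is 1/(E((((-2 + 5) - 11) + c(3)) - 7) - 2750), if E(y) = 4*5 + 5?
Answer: -1/2725 ≈ -0.00036697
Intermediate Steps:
c(K) = -7 (c(K) = -4 - 3 = -7)
E(y) = 25 (E(y) = 20 + 5 = 25)
1/(E((((-2 + 5) - 11) + c(3)) - 7) - 2750) = 1/(25 - 2750) = 1/(-2725) = -1/2725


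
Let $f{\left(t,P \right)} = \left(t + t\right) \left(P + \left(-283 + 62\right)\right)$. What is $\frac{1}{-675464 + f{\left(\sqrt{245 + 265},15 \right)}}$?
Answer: $- \frac{84433}{57020630732} + \frac{103 \sqrt{510}}{114041261464} \approx -1.4603 \cdot 10^{-6}$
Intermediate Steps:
$f{\left(t,P \right)} = 2 t \left(-221 + P\right)$ ($f{\left(t,P \right)} = 2 t \left(P - 221\right) = 2 t \left(-221 + P\right)$)
$\frac{1}{-675464 + f{\left(\sqrt{245 + 265},15 \right)}} = \frac{1}{-675464 + 2 \sqrt{245 + 265} \left(-221 + 15\right)} = \frac{1}{-675464 + 2 \sqrt{510} \left(-206\right)} = \frac{1}{-675464 - 412 \sqrt{510}}$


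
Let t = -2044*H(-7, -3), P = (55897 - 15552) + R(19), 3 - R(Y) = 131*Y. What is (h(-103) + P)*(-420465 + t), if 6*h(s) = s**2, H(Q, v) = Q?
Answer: -96569106791/6 ≈ -1.6095e+10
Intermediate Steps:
R(Y) = 3 - 131*Y
P = 37859 (P = (55897 - 15552) + (3 - 131*19) = 40345 + (3 - 2489) = 40345 - 2486 = 37859)
t = 14308 (t = -2044*(-7) = 14308)
h(s) = s**2/6
(h(-103) + P)*(-420465 + t) = ((1/6)*(-103)**2 + 37859)*(-420465 + 14308) = ((1/6)*10609 + 37859)*(-406157) = (10609/6 + 37859)*(-406157) = (237763/6)*(-406157) = -96569106791/6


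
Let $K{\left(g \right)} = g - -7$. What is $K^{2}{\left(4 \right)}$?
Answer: $121$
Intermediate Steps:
$K{\left(g \right)} = 7 + g$ ($K{\left(g \right)} = g + 7 = 7 + g$)
$K^{2}{\left(4 \right)} = \left(7 + 4\right)^{2} = 11^{2} = 121$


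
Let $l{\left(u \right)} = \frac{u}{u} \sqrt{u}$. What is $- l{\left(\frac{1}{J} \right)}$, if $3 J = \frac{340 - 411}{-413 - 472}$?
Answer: $- \frac{3 \sqrt{20945}}{71} \approx -6.1151$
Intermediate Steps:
$J = \frac{71}{2655}$ ($J = \frac{\left(340 - 411\right) \frac{1}{-413 - 472}}{3} = \frac{\left(-71\right) \frac{1}{-885}}{3} = \frac{\left(-71\right) \left(- \frac{1}{885}\right)}{3} = \frac{1}{3} \cdot \frac{71}{885} = \frac{71}{2655} \approx 0.026742$)
$l{\left(u \right)} = \sqrt{u}$ ($l{\left(u \right)} = 1 \sqrt{u} = \sqrt{u}$)
$- l{\left(\frac{1}{J} \right)} = - \sqrt{\frac{1}{\frac{71}{2655}}} = - \sqrt{\frac{2655}{71}} = - \frac{3 \sqrt{20945}}{71}$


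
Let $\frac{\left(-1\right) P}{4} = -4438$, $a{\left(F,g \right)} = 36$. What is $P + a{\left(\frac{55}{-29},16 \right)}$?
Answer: $17788$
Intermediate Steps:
$P = 17752$ ($P = \left(-4\right) \left(-4438\right) = 17752$)
$P + a{\left(\frac{55}{-29},16 \right)} = 17752 + 36 = 17788$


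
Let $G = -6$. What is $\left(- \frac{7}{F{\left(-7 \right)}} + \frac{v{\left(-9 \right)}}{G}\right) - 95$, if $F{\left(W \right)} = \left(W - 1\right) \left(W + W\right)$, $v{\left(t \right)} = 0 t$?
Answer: $- \frac{1521}{16} \approx -95.063$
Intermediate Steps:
$v{\left(t \right)} = 0$
$F{\left(W \right)} = 2 W \left(-1 + W\right)$ ($F{\left(W \right)} = \left(-1 + W\right) 2 W = 2 W \left(-1 + W\right)$)
$\left(- \frac{7}{F{\left(-7 \right)}} + \frac{v{\left(-9 \right)}}{G}\right) - 95 = \left(- \frac{7}{2 \left(-7\right) \left(-1 - 7\right)} + \frac{0}{-6}\right) - 95 = \left(- \frac{7}{2 \left(-7\right) \left(-8\right)} + 0 \left(- \frac{1}{6}\right)\right) - 95 = \left(- \frac{7}{112} + 0\right) - 95 = \left(\left(-7\right) \frac{1}{112} + 0\right) - 95 = \left(- \frac{1}{16} + 0\right) - 95 = - \frac{1}{16} - 95 = - \frac{1521}{16}$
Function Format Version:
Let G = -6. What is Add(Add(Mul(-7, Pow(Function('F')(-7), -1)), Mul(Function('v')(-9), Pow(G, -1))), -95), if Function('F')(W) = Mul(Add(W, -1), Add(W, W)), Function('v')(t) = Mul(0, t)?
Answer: Rational(-1521, 16) ≈ -95.063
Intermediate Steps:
Function('v')(t) = 0
Function('F')(W) = Mul(2, W, Add(-1, W)) (Function('F')(W) = Mul(Add(-1, W), Mul(2, W)) = Mul(2, W, Add(-1, W)))
Add(Add(Mul(-7, Pow(Function('F')(-7), -1)), Mul(Function('v')(-9), Pow(G, -1))), -95) = Add(Add(Mul(-7, Pow(Mul(2, -7, Add(-1, -7)), -1)), Mul(0, Pow(-6, -1))), -95) = Add(Add(Mul(-7, Pow(Mul(2, -7, -8), -1)), Mul(0, Rational(-1, 6))), -95) = Add(Add(Mul(-7, Pow(112, -1)), 0), -95) = Add(Add(Mul(-7, Rational(1, 112)), 0), -95) = Add(Add(Rational(-1, 16), 0), -95) = Add(Rational(-1, 16), -95) = Rational(-1521, 16)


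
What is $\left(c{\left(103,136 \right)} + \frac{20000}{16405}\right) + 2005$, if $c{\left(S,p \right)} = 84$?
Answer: $\frac{6858009}{3281} \approx 2090.2$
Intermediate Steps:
$\left(c{\left(103,136 \right)} + \frac{20000}{16405}\right) + 2005 = \left(84 + \frac{20000}{16405}\right) + 2005 = \left(84 + 20000 \cdot \frac{1}{16405}\right) + 2005 = \left(84 + \frac{4000}{3281}\right) + 2005 = \frac{279604}{3281} + 2005 = \frac{6858009}{3281}$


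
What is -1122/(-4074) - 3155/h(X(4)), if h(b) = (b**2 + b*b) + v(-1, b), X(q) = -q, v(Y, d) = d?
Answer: -305287/2716 ≈ -112.40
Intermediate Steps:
h(b) = b + 2*b**2 (h(b) = (b**2 + b*b) + b = (b**2 + b**2) + b = 2*b**2 + b = b + 2*b**2)
-1122/(-4074) - 3155/h(X(4)) = -1122/(-4074) - 3155*(-1/(4*(1 + 2*(-1*4)))) = -1122*(-1/4074) - 3155*(-1/(4*(1 + 2*(-4)))) = 187/679 - 3155*(-1/(4*(1 - 8))) = 187/679 - 3155/((-4*(-7))) = 187/679 - 3155/28 = -305287/2716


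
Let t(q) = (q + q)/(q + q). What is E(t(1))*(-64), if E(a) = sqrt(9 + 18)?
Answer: -192*sqrt(3) ≈ -332.55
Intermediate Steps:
t(q) = 1 (t(q) = (2*q)/((2*q)) = (2*q)*(1/(2*q)) = 1)
E(a) = 3*sqrt(3) (E(a) = sqrt(27) = 3*sqrt(3))
E(t(1))*(-64) = (3*sqrt(3))*(-64) = -192*sqrt(3)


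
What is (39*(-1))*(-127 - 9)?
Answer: 5304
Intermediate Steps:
(39*(-1))*(-127 - 9) = -39*(-136) = 5304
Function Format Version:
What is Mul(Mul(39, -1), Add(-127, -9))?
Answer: 5304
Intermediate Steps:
Mul(Mul(39, -1), Add(-127, -9)) = Mul(-39, -136) = 5304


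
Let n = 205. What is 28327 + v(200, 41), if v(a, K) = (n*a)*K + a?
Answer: 1709527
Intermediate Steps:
v(a, K) = a + 205*K*a (v(a, K) = (205*a)*K + a = 205*K*a + a = a + 205*K*a)
28327 + v(200, 41) = 28327 + 200*(1 + 205*41) = 28327 + 200*(1 + 8405) = 28327 + 200*8406 = 28327 + 1681200 = 1709527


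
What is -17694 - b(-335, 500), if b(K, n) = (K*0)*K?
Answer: -17694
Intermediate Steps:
b(K, n) = 0 (b(K, n) = 0*K = 0)
-17694 - b(-335, 500) = -17694 - 1*0 = -17694 + 0 = -17694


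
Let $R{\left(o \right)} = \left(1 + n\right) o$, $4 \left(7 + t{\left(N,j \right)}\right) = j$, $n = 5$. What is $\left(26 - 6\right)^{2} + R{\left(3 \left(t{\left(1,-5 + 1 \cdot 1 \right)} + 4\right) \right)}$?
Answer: $328$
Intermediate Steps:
$t{\left(N,j \right)} = -7 + \frac{j}{4}$
$R{\left(o \right)} = 6 o$ ($R{\left(o \right)} = \left(1 + 5\right) o = 6 o$)
$\left(26 - 6\right)^{2} + R{\left(3 \left(t{\left(1,-5 + 1 \cdot 1 \right)} + 4\right) \right)} = \left(26 - 6\right)^{2} + 6 \cdot 3 \left(\left(-7 + \frac{-5 + 1 \cdot 1}{4}\right) + 4\right) = 20^{2} + 6 \cdot 3 \left(\left(-7 + \frac{-5 + 1}{4}\right) + 4\right) = 400 + 6 \cdot 3 \left(\left(-7 + \frac{1}{4} \left(-4\right)\right) + 4\right) = 400 + 6 \cdot 3 \left(\left(-7 - 1\right) + 4\right) = 400 + 6 \cdot 3 \left(-8 + 4\right) = 400 + 6 \cdot 3 \left(-4\right) = 400 + 6 \left(-12\right) = 400 - 72 = 328$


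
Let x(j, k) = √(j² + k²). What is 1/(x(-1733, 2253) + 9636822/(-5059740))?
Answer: 1354439270730/5745493436159019031 + 711138024100*√8079298/5745493436159019031 ≈ 0.00035205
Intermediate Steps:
1/(x(-1733, 2253) + 9636822/(-5059740)) = 1/(√((-1733)² + 2253²) + 9636822/(-5059740)) = 1/(√(3003289 + 5076009) + 9636822*(-1/5059740)) = 1/(√8079298 - 1606137/843290) = 1/(-1606137/843290 + √8079298)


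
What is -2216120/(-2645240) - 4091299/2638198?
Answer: -124397610375/174466671938 ≈ -0.71302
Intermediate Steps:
-2216120/(-2645240) - 4091299/2638198 = -2216120*(-1/2645240) - 4091299*1/2638198 = 55403/66131 - 4091299/2638198 = -124397610375/174466671938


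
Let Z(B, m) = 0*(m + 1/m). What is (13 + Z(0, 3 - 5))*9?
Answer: 117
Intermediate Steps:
Z(B, m) = 0 (Z(B, m) = 0*(m + 1/m) = 0)
(13 + Z(0, 3 - 5))*9 = (13 + 0)*9 = 13*9 = 117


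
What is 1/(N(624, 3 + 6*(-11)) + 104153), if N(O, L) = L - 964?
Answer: 1/103126 ≈ 9.6969e-6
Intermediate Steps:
N(O, L) = -964 + L
1/(N(624, 3 + 6*(-11)) + 104153) = 1/((-964 + (3 + 6*(-11))) + 104153) = 1/((-964 + (3 - 66)) + 104153) = 1/((-964 - 63) + 104153) = 1/(-1027 + 104153) = 1/103126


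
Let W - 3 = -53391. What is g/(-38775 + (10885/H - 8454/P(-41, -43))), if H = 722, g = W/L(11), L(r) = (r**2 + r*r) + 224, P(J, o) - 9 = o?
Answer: 327642156/110136166763 ≈ 0.0029749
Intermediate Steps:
W = -53388 (W = 3 - 53391 = -53388)
P(J, o) = 9 + o
L(r) = 224 + 2*r**2 (L(r) = (r**2 + r**2) + 224 = 2*r**2 + 224 = 224 + 2*r**2)
g = -26694/233 (g = -53388/(224 + 2*11**2) = -53388/(224 + 2*121) = -53388/(224 + 242) = -53388/466 = -53388*1/466 = -26694/233 ≈ -114.57)
g/(-38775 + (10885/H - 8454/P(-41, -43))) = -26694/(233*(-38775 + (10885/722 - 8454/(9 - 43)))) = -26694/(233*(-38775 + (10885*(1/722) - 8454/(-34)))) = -26694/(233*(-38775 + (10885/722 - 8454*(-1/34)))) = -26694/(233*(-38775 + (10885/722 + 4227/17))) = -26694/(233*(-38775 + 3236939/12274)) = -26694/(233*(-472687411/12274)) = -26694/233*(-12274/472687411) = 327642156/110136166763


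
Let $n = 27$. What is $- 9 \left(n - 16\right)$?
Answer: $-99$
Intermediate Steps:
$- 9 \left(n - 16\right) = - 9 \left(27 - 16\right) = \left(-9\right) 11 = -99$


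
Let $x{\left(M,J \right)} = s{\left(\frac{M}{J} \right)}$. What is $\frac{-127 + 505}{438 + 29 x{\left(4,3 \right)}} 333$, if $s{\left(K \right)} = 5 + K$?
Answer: $\frac{377622}{1865} \approx 202.48$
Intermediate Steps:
$x{\left(M,J \right)} = 5 + \frac{M}{J}$
$\frac{-127 + 505}{438 + 29 x{\left(4,3 \right)}} 333 = \frac{-127 + 505}{438 + 29 \left(5 + \frac{4}{3}\right)} 333 = \frac{378}{438 + 29 \left(5 + 4 \cdot \frac{1}{3}\right)} 333 = \frac{378}{438 + 29 \left(5 + \frac{4}{3}\right)} 333 = \frac{378}{438 + 29 \cdot \frac{19}{3}} \cdot 333 = \frac{378}{438 + \frac{551}{3}} \cdot 333 = \frac{378}{\frac{1865}{3}} \cdot 333 = 378 \cdot \frac{3}{1865} \cdot 333 = \frac{1134}{1865} \cdot 333 = \frac{377622}{1865}$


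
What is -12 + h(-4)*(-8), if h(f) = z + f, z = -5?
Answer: 60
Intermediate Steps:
h(f) = -5 + f
-12 + h(-4)*(-8) = -12 + (-5 - 4)*(-8) = -12 - 9*(-8) = -12 + 72 = 60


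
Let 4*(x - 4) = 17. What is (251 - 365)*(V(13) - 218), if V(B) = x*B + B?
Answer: 22287/2 ≈ 11144.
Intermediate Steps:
x = 33/4 (x = 4 + (¼)*17 = 4 + 17/4 = 33/4 ≈ 8.2500)
V(B) = 37*B/4 (V(B) = 33*B/4 + B = 37*B/4)
(251 - 365)*(V(13) - 218) = (251 - 365)*((37/4)*13 - 218) = -114*(481/4 - 218) = -114*(-391/4) = 22287/2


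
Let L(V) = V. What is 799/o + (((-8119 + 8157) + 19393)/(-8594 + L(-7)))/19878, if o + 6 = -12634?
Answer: -7602843309/120059409440 ≈ -0.063326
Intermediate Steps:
o = -12640 (o = -6 - 12634 = -12640)
799/o + (((-8119 + 8157) + 19393)/(-8594 + L(-7)))/19878 = 799/(-12640) + (((-8119 + 8157) + 19393)/(-8594 - 7))/19878 = 799*(-1/12640) + ((38 + 19393)/(-8601))*(1/19878) = -799/12640 + (19431*(-1/8601))*(1/19878) = -799/12640 - 6477/2867*1/19878 = -799/12640 - 2159/18996742 = -7602843309/120059409440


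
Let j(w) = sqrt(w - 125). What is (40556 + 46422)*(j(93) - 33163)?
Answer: -2884451414 + 347912*I*sqrt(2) ≈ -2.8845e+9 + 4.9202e+5*I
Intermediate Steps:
j(w) = sqrt(-125 + w)
(40556 + 46422)*(j(93) - 33163) = (40556 + 46422)*(sqrt(-125 + 93) - 33163) = 86978*(sqrt(-32) - 33163) = 86978*(4*I*sqrt(2) - 33163) = 86978*(-33163 + 4*I*sqrt(2)) = -2884451414 + 347912*I*sqrt(2)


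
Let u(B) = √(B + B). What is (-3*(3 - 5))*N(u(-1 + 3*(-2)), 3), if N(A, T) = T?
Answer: 18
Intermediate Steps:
u(B) = √2*√B (u(B) = √(2*B) = √2*√B)
(-3*(3 - 5))*N(u(-1 + 3*(-2)), 3) = -3*(3 - 5)*3 = -3*(-2)*3 = 6*3 = 18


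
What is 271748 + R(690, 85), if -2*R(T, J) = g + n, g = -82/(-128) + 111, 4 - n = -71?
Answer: 34771799/128 ≈ 2.7165e+5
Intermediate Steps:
n = 75 (n = 4 - 1*(-71) = 4 + 71 = 75)
g = 7145/64 (g = -82*(-1/128) + 111 = 41/64 + 111 = 7145/64 ≈ 111.64)
R(T, J) = -11945/128 (R(T, J) = -(7145/64 + 75)/2 = -½*11945/64 = -11945/128)
271748 + R(690, 85) = 271748 - 11945/128 = 34771799/128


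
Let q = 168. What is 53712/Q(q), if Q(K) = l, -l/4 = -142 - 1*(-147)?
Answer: -13428/5 ≈ -2685.6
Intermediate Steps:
l = -20 (l = -4*(-142 - 1*(-147)) = -4*(-142 + 147) = -4*5 = -20)
Q(K) = -20
53712/Q(q) = 53712/(-20) = 53712*(-1/20) = -13428/5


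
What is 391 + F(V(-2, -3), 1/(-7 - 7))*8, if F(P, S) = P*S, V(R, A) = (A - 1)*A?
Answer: 2689/7 ≈ 384.14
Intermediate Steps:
V(R, A) = A*(-1 + A) (V(R, A) = (-1 + A)*A = A*(-1 + A))
391 + F(V(-2, -3), 1/(-7 - 7))*8 = 391 + ((-3*(-1 - 3))/(-7 - 7))*8 = 391 + (-3*(-4)/(-14))*8 = 391 + (12*(-1/14))*8 = 391 - 6/7*8 = 391 - 48/7 = 2689/7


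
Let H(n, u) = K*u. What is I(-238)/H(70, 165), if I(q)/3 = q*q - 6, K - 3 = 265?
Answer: 28319/7370 ≈ 3.8425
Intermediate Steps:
K = 268 (K = 3 + 265 = 268)
H(n, u) = 268*u
I(q) = -18 + 3*q**2 (I(q) = 3*(q*q - 6) = 3*(q**2 - 6) = 3*(-6 + q**2) = -18 + 3*q**2)
I(-238)/H(70, 165) = (-18 + 3*(-238)**2)/((268*165)) = (-18 + 3*56644)/44220 = (-18 + 169932)*(1/44220) = 169914*(1/44220) = 28319/7370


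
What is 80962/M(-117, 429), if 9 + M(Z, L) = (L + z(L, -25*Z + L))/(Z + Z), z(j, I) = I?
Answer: -485772/151 ≈ -3217.0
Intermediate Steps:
M(Z, L) = -9 + (-25*Z + 2*L)/(2*Z) (M(Z, L) = -9 + (L + (-25*Z + L))/(Z + Z) = -9 + (L + (L - 25*Z))/((2*Z)) = -9 + (-25*Z + 2*L)*(1/(2*Z)) = -9 + (-25*Z + 2*L)/(2*Z))
80962/M(-117, 429) = 80962/(-43/2 + 429/(-117)) = 80962/(-43/2 + 429*(-1/117)) = 80962/(-43/2 - 11/3) = 80962/(-151/6) = 80962*(-6/151) = -485772/151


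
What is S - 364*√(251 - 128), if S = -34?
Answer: -34 - 364*√123 ≈ -4071.0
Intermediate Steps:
S - 364*√(251 - 128) = -34 - 364*√(251 - 128) = -34 - 364*√123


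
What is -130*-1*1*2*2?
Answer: 520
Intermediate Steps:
-130*-1*1*2*2 = -130*(-1*2)*2 = -(-260)*2 = -130*(-4) = 520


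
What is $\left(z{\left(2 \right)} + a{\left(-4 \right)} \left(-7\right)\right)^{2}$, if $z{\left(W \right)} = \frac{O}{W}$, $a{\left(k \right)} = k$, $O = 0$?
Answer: $784$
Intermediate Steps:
$z{\left(W \right)} = 0$ ($z{\left(W \right)} = \frac{0}{W} = 0$)
$\left(z{\left(2 \right)} + a{\left(-4 \right)} \left(-7\right)\right)^{2} = \left(0 - -28\right)^{2} = \left(0 + 28\right)^{2} = 28^{2} = 784$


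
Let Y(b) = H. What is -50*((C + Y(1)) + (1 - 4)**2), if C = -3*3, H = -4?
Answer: 200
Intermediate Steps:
Y(b) = -4
C = -9
-50*((C + Y(1)) + (1 - 4)**2) = -50*((-9 - 4) + (1 - 4)**2) = -50*(-13 + (-3)**2) = -50*(-13 + 9) = -50*(-4) = 200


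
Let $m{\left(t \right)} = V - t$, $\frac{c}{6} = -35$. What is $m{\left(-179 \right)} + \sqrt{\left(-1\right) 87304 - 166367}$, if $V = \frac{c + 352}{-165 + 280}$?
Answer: $\frac{20727}{115} + i \sqrt{253671} \approx 180.23 + 503.66 i$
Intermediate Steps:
$c = -210$ ($c = 6 \left(-35\right) = -210$)
$V = \frac{142}{115}$ ($V = \frac{-210 + 352}{-165 + 280} = \frac{142}{115} \approx 1.2348$)
$m{\left(t \right)} = \frac{142}{115} - t$
$m{\left(-179 \right)} + \sqrt{\left(-1\right) 87304 - 166367} = \left(\frac{142}{115} - -179\right) + \sqrt{\left(-1\right) 87304 - 166367} = \left(\frac{142}{115} + 179\right) + \sqrt{-87304 - 166367} = \frac{20727}{115} + \sqrt{-253671} = \frac{20727}{115} + i \sqrt{253671}$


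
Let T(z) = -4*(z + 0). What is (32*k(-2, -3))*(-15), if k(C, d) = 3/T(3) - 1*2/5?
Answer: 312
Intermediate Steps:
T(z) = -4*z
k(C, d) = -13/20 (k(C, d) = 3/((-4*3)) - 1*2/5 = 3/(-12) - 2*1/5 = 3*(-1/12) - 2/5 = -1/4 - 2/5 = -13/20)
(32*k(-2, -3))*(-15) = (32*(-13/20))*(-15) = -104/5*(-15) = 312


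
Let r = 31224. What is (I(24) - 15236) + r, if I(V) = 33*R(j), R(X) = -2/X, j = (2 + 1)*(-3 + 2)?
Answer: 16010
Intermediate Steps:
j = -3 (j = 3*(-1) = -3)
I(V) = 22 (I(V) = 33*(-2/(-3)) = 33*(-2*(-⅓)) = 33*(⅔) = 22)
(I(24) - 15236) + r = (22 - 15236) + 31224 = -15214 + 31224 = 16010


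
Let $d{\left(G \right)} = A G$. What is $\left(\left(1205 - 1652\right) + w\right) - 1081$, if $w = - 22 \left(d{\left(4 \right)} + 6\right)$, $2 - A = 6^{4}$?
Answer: $112212$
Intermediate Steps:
$A = -1294$ ($A = 2 - 6^{4} = 2 - 1296 = -1294$)
$d{\left(G \right)} = - 1294 G$
$w = 113740$ ($w = - 22 \left(\left(-1294\right) 4 + 6\right) = - 22 \left(-5176 + 6\right) = \left(-22\right) \left(-5170\right) = 113740$)
$\left(\left(1205 - 1652\right) + w\right) - 1081 = \left(\left(1205 - 1652\right) + 113740\right) - 1081 = \left(-447 + 113740\right) - 1081 = 113293 - 1081 = 112212$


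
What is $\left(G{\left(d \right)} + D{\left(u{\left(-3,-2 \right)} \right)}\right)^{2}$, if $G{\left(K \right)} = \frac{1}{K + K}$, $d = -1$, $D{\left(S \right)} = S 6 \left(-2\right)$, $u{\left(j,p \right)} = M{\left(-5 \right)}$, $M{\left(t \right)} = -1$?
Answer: $\frac{529}{4} \approx 132.25$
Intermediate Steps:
$u{\left(j,p \right)} = -1$
$D{\left(S \right)} = - 12 S$ ($D{\left(S \right)} = 6 S \left(-2\right) = - 12 S$)
$G{\left(K \right)} = \frac{1}{2 K}$
$\left(G{\left(d \right)} + D{\left(u{\left(-3,-2 \right)} \right)}\right)^{2} = \left(\frac{1}{2 \left(-1\right)} - -12\right)^{2} = \left(\frac{1}{2} \left(-1\right) + 12\right)^{2} = \left(- \frac{1}{2} + 12\right)^{2} = \left(\frac{23}{2}\right)^{2} = \frac{529}{4}$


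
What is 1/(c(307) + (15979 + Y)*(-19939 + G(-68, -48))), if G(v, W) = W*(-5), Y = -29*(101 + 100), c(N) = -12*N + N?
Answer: -1/199948227 ≈ -5.0013e-9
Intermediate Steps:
c(N) = -11*N
Y = -5829 (Y = -29*201 = -5829)
G(v, W) = -5*W
1/(c(307) + (15979 + Y)*(-19939 + G(-68, -48))) = 1/(-11*307 + (15979 - 5829)*(-19939 - 5*(-48))) = 1/(-3377 + 10150*(-19939 + 240)) = 1/(-3377 + 10150*(-19699)) = 1/(-3377 - 199944850) = 1/(-199948227) = -1/199948227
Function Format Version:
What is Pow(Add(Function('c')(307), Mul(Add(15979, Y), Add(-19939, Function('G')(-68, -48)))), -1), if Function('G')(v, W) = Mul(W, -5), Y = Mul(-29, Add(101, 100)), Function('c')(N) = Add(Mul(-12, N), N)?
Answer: Rational(-1, 199948227) ≈ -5.0013e-9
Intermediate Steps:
Function('c')(N) = Mul(-11, N)
Y = -5829 (Y = Mul(-29, 201) = -5829)
Function('G')(v, W) = Mul(-5, W)
Pow(Add(Function('c')(307), Mul(Add(15979, Y), Add(-19939, Function('G')(-68, -48)))), -1) = Pow(Add(Mul(-11, 307), Mul(Add(15979, -5829), Add(-19939, Mul(-5, -48)))), -1) = Pow(Add(-3377, Mul(10150, Add(-19939, 240))), -1) = Pow(Add(-3377, Mul(10150, -19699)), -1) = Pow(Add(-3377, -199944850), -1) = Pow(-199948227, -1) = Rational(-1, 199948227)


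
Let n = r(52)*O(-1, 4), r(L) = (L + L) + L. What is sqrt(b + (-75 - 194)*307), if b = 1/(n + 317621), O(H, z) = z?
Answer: I*sqrt(8363996331786330)/318245 ≈ 287.37*I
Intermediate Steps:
r(L) = 3*L (r(L) = 2*L + L = 3*L)
n = 624 (n = (3*52)*4 = 156*4 = 624)
b = 1/318245 (b = 1/(624 + 317621) = 1/318245 ≈ 3.1422e-6)
sqrt(b + (-75 - 194)*307) = sqrt(1/318245 + (-75 - 194)*307) = sqrt(1/318245 - 269*307) = sqrt(1/318245 - 82583) = sqrt(-26281626834/318245) = I*sqrt(8363996331786330)/318245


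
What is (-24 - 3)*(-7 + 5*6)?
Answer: -621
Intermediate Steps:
(-24 - 3)*(-7 + 5*6) = -27*(-7 + 30) = -27*23 = -621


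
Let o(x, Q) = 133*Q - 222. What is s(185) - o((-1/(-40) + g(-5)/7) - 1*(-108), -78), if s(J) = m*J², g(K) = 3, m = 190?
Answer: 6513346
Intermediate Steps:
s(J) = 190*J²
o(x, Q) = -222 + 133*Q
s(185) - o((-1/(-40) + g(-5)/7) - 1*(-108), -78) = 190*185² - (-222 + 133*(-78)) = 190*34225 - (-222 - 10374) = 6502750 - 1*(-10596) = 6502750 + 10596 = 6513346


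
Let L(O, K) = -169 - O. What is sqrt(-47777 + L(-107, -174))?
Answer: I*sqrt(47839) ≈ 218.72*I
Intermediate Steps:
sqrt(-47777 + L(-107, -174)) = sqrt(-47777 + (-169 - 1*(-107))) = sqrt(-47777 + (-169 + 107)) = sqrt(-47777 - 62) = sqrt(-47839) = I*sqrt(47839)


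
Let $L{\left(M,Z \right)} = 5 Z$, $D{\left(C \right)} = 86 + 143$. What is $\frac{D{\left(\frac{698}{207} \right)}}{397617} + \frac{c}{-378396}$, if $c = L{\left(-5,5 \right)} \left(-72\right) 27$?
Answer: $\frac{539189969}{4179352287} \approx 0.12901$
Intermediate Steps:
$D{\left(C \right)} = 229$
$c = -48600$ ($c = 5 \cdot 5 \left(-72\right) 27 = 25 \left(-72\right) 27 = \left(-1800\right) 27 = -48600$)
$\frac{D{\left(\frac{698}{207} \right)}}{397617} + \frac{c}{-378396} = \frac{229}{397617} - \frac{48600}{-378396} = 229 \cdot \frac{1}{397617} - - \frac{1350}{10511} = \frac{229}{397617} + \frac{1350}{10511} = \frac{539189969}{4179352287}$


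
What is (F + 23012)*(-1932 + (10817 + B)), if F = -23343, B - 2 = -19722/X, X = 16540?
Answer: -24323743199/8270 ≈ -2.9412e+6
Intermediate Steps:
B = 6679/8270 (B = 2 - 19722/16540 = 2 - 19722*1/16540 = 2 - 9861/8270 = 6679/8270 ≈ 0.80762)
(F + 23012)*(-1932 + (10817 + B)) = (-23343 + 23012)*(-1932 + (10817 + 6679/8270)) = -331*(-1932 + 89463269/8270) = -331*73485629/8270 = -24323743199/8270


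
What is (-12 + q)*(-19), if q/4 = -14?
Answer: 1292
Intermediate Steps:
q = -56 (q = 4*(-14) = -56)
(-12 + q)*(-19) = (-12 - 56)*(-19) = -68*(-19) = 1292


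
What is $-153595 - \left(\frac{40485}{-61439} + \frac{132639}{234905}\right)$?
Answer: $- \frac{2216732103549121}{14432328295} \approx -1.536 \cdot 10^{5}$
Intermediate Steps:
$-153595 - \left(\frac{40485}{-61439} + \frac{132639}{234905}\right) = -153595 - \left(40485 \left(- \frac{1}{61439}\right) + 132639 \cdot \frac{1}{234905}\right) = -153595 - \left(- \frac{40485}{61439} + \frac{132639}{234905}\right) = -153595 - - \frac{1360921404}{14432328295} = -153595 + \frac{1360921404}{14432328295} = - \frac{2216732103549121}{14432328295}$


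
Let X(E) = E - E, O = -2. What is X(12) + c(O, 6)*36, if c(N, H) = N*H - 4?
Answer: -576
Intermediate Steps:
c(N, H) = -4 + H*N (c(N, H) = H*N - 4 = -4 + H*N)
X(E) = 0
X(12) + c(O, 6)*36 = 0 + (-4 + 6*(-2))*36 = 0 + (-4 - 12)*36 = 0 - 16*36 = 0 - 576 = -576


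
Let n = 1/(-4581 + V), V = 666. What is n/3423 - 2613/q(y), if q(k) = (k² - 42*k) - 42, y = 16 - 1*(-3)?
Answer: 35016930106/6419100555 ≈ 5.4551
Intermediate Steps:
y = 19 (y = 16 + 3 = 19)
n = -1/3915 (n = 1/(-4581 + 666) = 1/(-3915) = -1/3915 ≈ -0.00025543)
q(k) = -42 + k² - 42*k
n/3423 - 2613/q(y) = -1/3915/3423 - 2613/(-42 + 19² - 42*19) = -1/3915*1/3423 - 2613/(-42 + 361 - 798) = -1/13401045 - 2613/(-479) = -1/13401045 - 2613*(-1/479) = -1/13401045 + 2613/479 = 35016930106/6419100555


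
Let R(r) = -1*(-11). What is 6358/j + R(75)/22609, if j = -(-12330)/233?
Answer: 16746712378/139384485 ≈ 120.15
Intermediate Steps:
R(r) = 11
j = 12330/233 (j = -(-12330)/233 = -45*(-274/233) = 12330/233 ≈ 52.918)
6358/j + R(75)/22609 = 6358/(12330/233) + 11/22609 = 6358*(233/12330) + 11*(1/22609) = 740707/6165 + 11/22609 = 16746712378/139384485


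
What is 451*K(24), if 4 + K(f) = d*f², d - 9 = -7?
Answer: 517748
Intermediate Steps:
d = 2 (d = 9 - 7 = 2)
K(f) = -4 + 2*f²
451*K(24) = 451*(-4 + 2*24²) = 451*(-4 + 2*576) = 451*(-4 + 1152) = 451*1148 = 517748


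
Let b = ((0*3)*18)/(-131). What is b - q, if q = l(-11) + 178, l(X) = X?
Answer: -167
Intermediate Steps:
b = 0 (b = (0*18)*(-1/131) = 0*(-1/131) = 0)
q = 167 (q = -11 + 178 = 167)
b - q = 0 - 1*167 = 0 - 167 = -167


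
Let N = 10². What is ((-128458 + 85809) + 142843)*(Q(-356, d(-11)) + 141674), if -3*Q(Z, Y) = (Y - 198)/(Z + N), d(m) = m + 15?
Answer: 908471004581/64 ≈ 1.4195e+10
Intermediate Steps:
N = 100
d(m) = 15 + m
Q(Z, Y) = -(-198 + Y)/(3*(100 + Z)) (Q(Z, Y) = -(Y - 198)/(3*(Z + 100)) = -(-198 + Y)/(3*(100 + Z)))
((-128458 + 85809) + 142843)*(Q(-356, d(-11)) + 141674) = ((-128458 + 85809) + 142843)*((198 - (15 - 11))/(3*(100 - 356)) + 141674) = (-42649 + 142843)*((⅓)*(198 - 1*4)/(-256) + 141674) = 100194*((⅓)*(-1/256)*(198 - 4) + 141674) = 100194*((⅓)*(-1/256)*194 + 141674) = 100194*(-97/384 + 141674) = 100194*(54402719/384) = 908471004581/64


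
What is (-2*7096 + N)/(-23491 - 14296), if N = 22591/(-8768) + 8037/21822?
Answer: 452642172203/1204997804992 ≈ 0.37564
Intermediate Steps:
N = -70418731/31889216 (N = 22591*(-1/8768) + 8037*(1/21822) = -22591/8768 + 2679/7274 = -70418731/31889216 ≈ -2.2082)
(-2*7096 + N)/(-23491 - 14296) = (-2*7096 - 70418731/31889216)/(-23491 - 14296) = (-14192 - 70418731/31889216)/(-37787) = -452642172203/31889216*(-1/37787) = 452642172203/1204997804992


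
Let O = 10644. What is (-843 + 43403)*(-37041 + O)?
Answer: -1123456320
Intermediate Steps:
(-843 + 43403)*(-37041 + O) = (-843 + 43403)*(-37041 + 10644) = 42560*(-26397) = -1123456320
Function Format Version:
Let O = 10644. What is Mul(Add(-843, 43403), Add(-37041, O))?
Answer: -1123456320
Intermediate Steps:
Mul(Add(-843, 43403), Add(-37041, O)) = Mul(Add(-843, 43403), Add(-37041, 10644)) = Mul(42560, -26397) = -1123456320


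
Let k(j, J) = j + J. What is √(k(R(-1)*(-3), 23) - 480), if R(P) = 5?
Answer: 2*I*√118 ≈ 21.726*I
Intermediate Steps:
k(j, J) = J + j
√(k(R(-1)*(-3), 23) - 480) = √((23 + 5*(-3)) - 480) = √((23 - 15) - 480) = √(8 - 480) = √(-472) = 2*I*√118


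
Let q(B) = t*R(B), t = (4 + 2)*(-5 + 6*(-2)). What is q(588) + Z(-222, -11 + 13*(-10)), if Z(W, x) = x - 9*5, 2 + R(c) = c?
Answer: -59958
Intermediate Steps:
R(c) = -2 + c
Z(W, x) = -45 + x (Z(W, x) = x - 45 = -45 + x)
t = -102 (t = 6*(-5 - 12) = 6*(-17) = -102)
q(B) = 204 - 102*B (q(B) = -102*(-2 + B) = 204 - 102*B)
q(588) + Z(-222, -11 + 13*(-10)) = (204 - 102*588) + (-45 + (-11 + 13*(-10))) = (204 - 59976) + (-45 + (-11 - 130)) = -59772 + (-45 - 141) = -59772 - 186 = -59958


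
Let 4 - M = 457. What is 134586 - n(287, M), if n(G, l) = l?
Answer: 135039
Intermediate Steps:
M = -453 (M = 4 - 1*457 = 4 - 457 = -453)
134586 - n(287, M) = 134586 - 1*(-453) = 134586 + 453 = 135039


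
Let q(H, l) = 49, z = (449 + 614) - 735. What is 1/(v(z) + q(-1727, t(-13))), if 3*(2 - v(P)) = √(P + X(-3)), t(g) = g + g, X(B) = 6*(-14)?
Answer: 459/23165 + 6*√61/23165 ≈ 0.021837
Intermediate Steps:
X(B) = -84
t(g) = 2*g
z = 328 (z = 1063 - 735 = 328)
v(P) = 2 - √(-84 + P)/3 (v(P) = 2 - √(P - 84)/3 = 2 - √(-84 + P)/3)
1/(v(z) + q(-1727, t(-13))) = 1/((2 - √(-84 + 328)/3) + 49) = 1/((2 - 2*√61/3) + 49) = 1/(51 - 2*√61/3)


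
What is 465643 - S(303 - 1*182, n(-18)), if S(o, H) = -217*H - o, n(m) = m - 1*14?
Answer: 458820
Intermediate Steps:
n(m) = -14 + m (n(m) = m - 14 = -14 + m)
S(o, H) = -o - 217*H
465643 - S(303 - 1*182, n(-18)) = 465643 - (-(303 - 1*182) - 217*(-14 - 18)) = 465643 - (-(303 - 182) - 217*(-32)) = 465643 - (-1*121 + 6944) = 465643 - (-121 + 6944) = 465643 - 1*6823 = 465643 - 6823 = 458820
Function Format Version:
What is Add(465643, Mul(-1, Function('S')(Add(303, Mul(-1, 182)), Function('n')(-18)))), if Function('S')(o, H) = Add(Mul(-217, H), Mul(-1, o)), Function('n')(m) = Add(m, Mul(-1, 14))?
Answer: 458820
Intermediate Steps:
Function('n')(m) = Add(-14, m) (Function('n')(m) = Add(m, -14) = Add(-14, m))
Function('S')(o, H) = Add(Mul(-1, o), Mul(-217, H))
Add(465643, Mul(-1, Function('S')(Add(303, Mul(-1, 182)), Function('n')(-18)))) = Add(465643, Mul(-1, Add(Mul(-1, Add(303, Mul(-1, 182))), Mul(-217, Add(-14, -18))))) = Add(465643, Mul(-1, Add(Mul(-1, Add(303, -182)), Mul(-217, -32)))) = Add(465643, Mul(-1, Add(Mul(-1, 121), 6944))) = Add(465643, Mul(-1, Add(-121, 6944))) = Add(465643, Mul(-1, 6823)) = Add(465643, -6823) = 458820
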